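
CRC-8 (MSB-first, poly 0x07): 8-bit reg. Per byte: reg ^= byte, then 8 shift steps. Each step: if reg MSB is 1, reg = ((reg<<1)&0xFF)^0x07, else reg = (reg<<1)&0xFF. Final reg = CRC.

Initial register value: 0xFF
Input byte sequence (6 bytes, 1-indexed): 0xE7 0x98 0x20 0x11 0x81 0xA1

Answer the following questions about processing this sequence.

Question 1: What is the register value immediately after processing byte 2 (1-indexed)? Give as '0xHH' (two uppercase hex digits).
Answer: 0x3E

Derivation:
After byte 1 (0xE7): reg=0x48
After byte 2 (0x98): reg=0x3E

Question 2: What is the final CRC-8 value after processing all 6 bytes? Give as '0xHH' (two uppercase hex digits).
After byte 1 (0xE7): reg=0x48
After byte 2 (0x98): reg=0x3E
After byte 3 (0x20): reg=0x5A
After byte 4 (0x11): reg=0xF6
After byte 5 (0x81): reg=0x42
After byte 6 (0xA1): reg=0xA7

Answer: 0xA7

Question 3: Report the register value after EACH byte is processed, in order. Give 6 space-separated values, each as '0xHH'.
0x48 0x3E 0x5A 0xF6 0x42 0xA7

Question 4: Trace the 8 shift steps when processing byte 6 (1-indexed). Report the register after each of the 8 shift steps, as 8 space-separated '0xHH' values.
After byte 1 (0xE7): reg=0x48
After byte 2 (0x98): reg=0x3E
After byte 3 (0x20): reg=0x5A
After byte 4 (0x11): reg=0xF6
After byte 5 (0x81): reg=0x42
Register before byte 6: 0x42
After XOR with byte 0xA1: 0xE3

Answer: 0xC1 0x85 0x0D 0x1A 0x34 0x68 0xD0 0xA7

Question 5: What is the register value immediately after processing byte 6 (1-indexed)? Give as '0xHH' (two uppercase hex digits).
Answer: 0xA7

Derivation:
After byte 1 (0xE7): reg=0x48
After byte 2 (0x98): reg=0x3E
After byte 3 (0x20): reg=0x5A
After byte 4 (0x11): reg=0xF6
After byte 5 (0x81): reg=0x42
After byte 6 (0xA1): reg=0xA7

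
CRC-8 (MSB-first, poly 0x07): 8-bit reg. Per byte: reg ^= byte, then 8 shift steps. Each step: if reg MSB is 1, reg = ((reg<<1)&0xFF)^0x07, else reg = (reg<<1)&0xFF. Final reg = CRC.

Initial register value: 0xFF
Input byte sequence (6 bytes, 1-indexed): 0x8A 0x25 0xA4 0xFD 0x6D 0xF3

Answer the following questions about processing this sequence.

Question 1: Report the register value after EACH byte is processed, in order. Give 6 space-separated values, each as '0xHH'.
0x4C 0x18 0x3D 0x4E 0xE9 0x46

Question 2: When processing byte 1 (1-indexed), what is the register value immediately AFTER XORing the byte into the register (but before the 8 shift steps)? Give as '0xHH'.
Register before byte 1: 0xFF
Byte 1: 0x8A
0xFF XOR 0x8A = 0x75

Answer: 0x75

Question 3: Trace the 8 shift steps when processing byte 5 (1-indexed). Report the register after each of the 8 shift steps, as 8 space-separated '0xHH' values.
Answer: 0x46 0x8C 0x1F 0x3E 0x7C 0xF8 0xF7 0xE9

Derivation:
After byte 1 (0x8A): reg=0x4C
After byte 2 (0x25): reg=0x18
After byte 3 (0xA4): reg=0x3D
After byte 4 (0xFD): reg=0x4E
Register before byte 5: 0x4E
After XOR with byte 0x6D: 0x23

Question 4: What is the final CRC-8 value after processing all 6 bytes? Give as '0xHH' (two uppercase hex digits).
Answer: 0x46

Derivation:
After byte 1 (0x8A): reg=0x4C
After byte 2 (0x25): reg=0x18
After byte 3 (0xA4): reg=0x3D
After byte 4 (0xFD): reg=0x4E
After byte 5 (0x6D): reg=0xE9
After byte 6 (0xF3): reg=0x46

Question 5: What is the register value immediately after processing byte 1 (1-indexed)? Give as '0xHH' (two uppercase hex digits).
After byte 1 (0x8A): reg=0x4C

Answer: 0x4C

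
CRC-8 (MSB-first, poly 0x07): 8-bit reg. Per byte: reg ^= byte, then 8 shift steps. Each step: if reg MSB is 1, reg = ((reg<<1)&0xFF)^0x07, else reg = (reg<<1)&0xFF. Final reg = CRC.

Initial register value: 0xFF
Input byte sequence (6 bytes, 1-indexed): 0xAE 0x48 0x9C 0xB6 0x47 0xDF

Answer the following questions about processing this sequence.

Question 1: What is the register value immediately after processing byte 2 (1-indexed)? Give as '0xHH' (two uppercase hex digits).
After byte 1 (0xAE): reg=0xB0
After byte 2 (0x48): reg=0xE6

Answer: 0xE6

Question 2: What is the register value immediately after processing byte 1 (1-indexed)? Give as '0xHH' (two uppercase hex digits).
Answer: 0xB0

Derivation:
After byte 1 (0xAE): reg=0xB0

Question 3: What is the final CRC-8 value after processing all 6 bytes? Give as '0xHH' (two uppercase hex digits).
Answer: 0x1A

Derivation:
After byte 1 (0xAE): reg=0xB0
After byte 2 (0x48): reg=0xE6
After byte 3 (0x9C): reg=0x61
After byte 4 (0xB6): reg=0x2B
After byte 5 (0x47): reg=0x03
After byte 6 (0xDF): reg=0x1A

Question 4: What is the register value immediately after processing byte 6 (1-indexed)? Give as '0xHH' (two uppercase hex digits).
Answer: 0x1A

Derivation:
After byte 1 (0xAE): reg=0xB0
After byte 2 (0x48): reg=0xE6
After byte 3 (0x9C): reg=0x61
After byte 4 (0xB6): reg=0x2B
After byte 5 (0x47): reg=0x03
After byte 6 (0xDF): reg=0x1A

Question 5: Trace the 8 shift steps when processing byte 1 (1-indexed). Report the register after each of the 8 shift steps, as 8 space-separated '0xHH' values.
Answer: 0xA2 0x43 0x86 0x0B 0x16 0x2C 0x58 0xB0

Derivation:
Register before byte 1: 0xFF
After XOR with byte 0xAE: 0x51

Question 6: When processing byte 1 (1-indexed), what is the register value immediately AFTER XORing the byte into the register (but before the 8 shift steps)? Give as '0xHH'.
Register before byte 1: 0xFF
Byte 1: 0xAE
0xFF XOR 0xAE = 0x51

Answer: 0x51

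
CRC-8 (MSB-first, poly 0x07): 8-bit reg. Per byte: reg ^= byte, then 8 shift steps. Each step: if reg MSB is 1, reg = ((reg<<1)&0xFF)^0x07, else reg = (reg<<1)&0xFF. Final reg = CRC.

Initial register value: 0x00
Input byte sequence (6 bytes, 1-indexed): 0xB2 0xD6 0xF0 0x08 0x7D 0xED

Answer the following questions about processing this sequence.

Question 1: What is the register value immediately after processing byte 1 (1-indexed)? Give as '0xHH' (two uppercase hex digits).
Answer: 0x17

Derivation:
After byte 1 (0xB2): reg=0x17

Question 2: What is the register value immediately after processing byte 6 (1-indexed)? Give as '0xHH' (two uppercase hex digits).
After byte 1 (0xB2): reg=0x17
After byte 2 (0xD6): reg=0x49
After byte 3 (0xF0): reg=0x26
After byte 4 (0x08): reg=0xCA
After byte 5 (0x7D): reg=0x0C
After byte 6 (0xED): reg=0xA9

Answer: 0xA9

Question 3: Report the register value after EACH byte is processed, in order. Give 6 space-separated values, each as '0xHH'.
0x17 0x49 0x26 0xCA 0x0C 0xA9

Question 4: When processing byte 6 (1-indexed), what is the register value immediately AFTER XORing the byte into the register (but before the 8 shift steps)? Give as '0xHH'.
Register before byte 6: 0x0C
Byte 6: 0xED
0x0C XOR 0xED = 0xE1

Answer: 0xE1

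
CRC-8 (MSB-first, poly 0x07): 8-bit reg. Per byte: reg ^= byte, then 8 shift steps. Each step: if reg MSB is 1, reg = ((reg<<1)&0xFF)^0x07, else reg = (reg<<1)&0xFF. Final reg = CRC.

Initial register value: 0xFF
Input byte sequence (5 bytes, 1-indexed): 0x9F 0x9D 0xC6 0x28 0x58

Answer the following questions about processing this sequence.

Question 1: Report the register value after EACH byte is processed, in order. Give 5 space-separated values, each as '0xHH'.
0x27 0x2F 0x91 0x26 0x7D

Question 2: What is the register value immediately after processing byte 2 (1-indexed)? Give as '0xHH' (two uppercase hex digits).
Answer: 0x2F

Derivation:
After byte 1 (0x9F): reg=0x27
After byte 2 (0x9D): reg=0x2F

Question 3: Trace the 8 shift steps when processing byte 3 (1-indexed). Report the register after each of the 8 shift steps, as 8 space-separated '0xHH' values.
After byte 1 (0x9F): reg=0x27
After byte 2 (0x9D): reg=0x2F
Register before byte 3: 0x2F
After XOR with byte 0xC6: 0xE9

Answer: 0xD5 0xAD 0x5D 0xBA 0x73 0xE6 0xCB 0x91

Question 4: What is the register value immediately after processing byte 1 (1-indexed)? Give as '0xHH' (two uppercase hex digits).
Answer: 0x27

Derivation:
After byte 1 (0x9F): reg=0x27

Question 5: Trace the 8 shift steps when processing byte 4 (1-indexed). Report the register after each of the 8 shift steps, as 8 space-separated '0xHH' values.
Answer: 0x75 0xEA 0xD3 0xA1 0x45 0x8A 0x13 0x26

Derivation:
After byte 1 (0x9F): reg=0x27
After byte 2 (0x9D): reg=0x2F
After byte 3 (0xC6): reg=0x91
Register before byte 4: 0x91
After XOR with byte 0x28: 0xB9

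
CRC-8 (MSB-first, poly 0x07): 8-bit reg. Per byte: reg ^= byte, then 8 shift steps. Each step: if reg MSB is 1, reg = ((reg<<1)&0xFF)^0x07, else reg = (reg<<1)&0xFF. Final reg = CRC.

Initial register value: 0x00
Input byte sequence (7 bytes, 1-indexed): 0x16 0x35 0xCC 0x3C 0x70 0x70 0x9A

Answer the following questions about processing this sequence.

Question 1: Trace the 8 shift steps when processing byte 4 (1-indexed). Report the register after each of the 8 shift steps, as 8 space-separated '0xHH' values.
After byte 1 (0x16): reg=0x62
After byte 2 (0x35): reg=0xA2
After byte 3 (0xCC): reg=0x0D
Register before byte 4: 0x0D
After XOR with byte 0x3C: 0x31

Answer: 0x62 0xC4 0x8F 0x19 0x32 0x64 0xC8 0x97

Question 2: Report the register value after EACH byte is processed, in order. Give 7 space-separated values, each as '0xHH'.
0x62 0xA2 0x0D 0x97 0xBB 0x7F 0xB5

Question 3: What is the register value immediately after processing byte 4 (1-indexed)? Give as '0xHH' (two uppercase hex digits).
After byte 1 (0x16): reg=0x62
After byte 2 (0x35): reg=0xA2
After byte 3 (0xCC): reg=0x0D
After byte 4 (0x3C): reg=0x97

Answer: 0x97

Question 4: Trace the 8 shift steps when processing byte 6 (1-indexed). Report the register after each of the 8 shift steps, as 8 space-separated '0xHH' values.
Answer: 0x91 0x25 0x4A 0x94 0x2F 0x5E 0xBC 0x7F

Derivation:
After byte 1 (0x16): reg=0x62
After byte 2 (0x35): reg=0xA2
After byte 3 (0xCC): reg=0x0D
After byte 4 (0x3C): reg=0x97
After byte 5 (0x70): reg=0xBB
Register before byte 6: 0xBB
After XOR with byte 0x70: 0xCB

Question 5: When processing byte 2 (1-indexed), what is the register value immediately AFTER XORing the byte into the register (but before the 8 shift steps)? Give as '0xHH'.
Answer: 0x57

Derivation:
Register before byte 2: 0x62
Byte 2: 0x35
0x62 XOR 0x35 = 0x57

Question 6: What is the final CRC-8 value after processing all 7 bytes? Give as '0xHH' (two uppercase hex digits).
Answer: 0xB5

Derivation:
After byte 1 (0x16): reg=0x62
After byte 2 (0x35): reg=0xA2
After byte 3 (0xCC): reg=0x0D
After byte 4 (0x3C): reg=0x97
After byte 5 (0x70): reg=0xBB
After byte 6 (0x70): reg=0x7F
After byte 7 (0x9A): reg=0xB5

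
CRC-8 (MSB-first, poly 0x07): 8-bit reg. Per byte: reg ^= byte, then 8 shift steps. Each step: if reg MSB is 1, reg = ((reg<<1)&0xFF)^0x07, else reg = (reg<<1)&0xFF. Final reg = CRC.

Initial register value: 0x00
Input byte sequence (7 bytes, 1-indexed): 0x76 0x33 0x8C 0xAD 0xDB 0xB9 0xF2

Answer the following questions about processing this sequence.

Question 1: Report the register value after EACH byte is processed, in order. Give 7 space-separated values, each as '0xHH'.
0x45 0x45 0x71 0x1A 0x49 0xDE 0xC4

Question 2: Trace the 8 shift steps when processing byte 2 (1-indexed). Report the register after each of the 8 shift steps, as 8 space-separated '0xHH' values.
After byte 1 (0x76): reg=0x45
Register before byte 2: 0x45
After XOR with byte 0x33: 0x76

Answer: 0xEC 0xDF 0xB9 0x75 0xEA 0xD3 0xA1 0x45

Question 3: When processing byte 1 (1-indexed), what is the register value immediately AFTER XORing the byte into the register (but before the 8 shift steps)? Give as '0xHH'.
Answer: 0x76

Derivation:
Register before byte 1: 0x00
Byte 1: 0x76
0x00 XOR 0x76 = 0x76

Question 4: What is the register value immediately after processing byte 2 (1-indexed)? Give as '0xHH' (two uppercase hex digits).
Answer: 0x45

Derivation:
After byte 1 (0x76): reg=0x45
After byte 2 (0x33): reg=0x45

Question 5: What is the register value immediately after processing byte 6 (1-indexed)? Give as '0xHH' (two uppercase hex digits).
Answer: 0xDE

Derivation:
After byte 1 (0x76): reg=0x45
After byte 2 (0x33): reg=0x45
After byte 3 (0x8C): reg=0x71
After byte 4 (0xAD): reg=0x1A
After byte 5 (0xDB): reg=0x49
After byte 6 (0xB9): reg=0xDE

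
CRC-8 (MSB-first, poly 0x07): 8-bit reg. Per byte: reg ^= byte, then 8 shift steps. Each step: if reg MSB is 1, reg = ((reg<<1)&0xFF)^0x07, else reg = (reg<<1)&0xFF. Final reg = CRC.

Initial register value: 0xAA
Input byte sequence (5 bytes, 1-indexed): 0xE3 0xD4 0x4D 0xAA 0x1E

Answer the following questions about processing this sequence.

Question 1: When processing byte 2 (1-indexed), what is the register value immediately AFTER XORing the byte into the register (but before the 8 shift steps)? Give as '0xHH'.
Answer: 0x2C

Derivation:
Register before byte 2: 0xF8
Byte 2: 0xD4
0xF8 XOR 0xD4 = 0x2C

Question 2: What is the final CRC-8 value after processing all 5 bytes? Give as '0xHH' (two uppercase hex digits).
Answer: 0xF1

Derivation:
After byte 1 (0xE3): reg=0xF8
After byte 2 (0xD4): reg=0xC4
After byte 3 (0x4D): reg=0xB6
After byte 4 (0xAA): reg=0x54
After byte 5 (0x1E): reg=0xF1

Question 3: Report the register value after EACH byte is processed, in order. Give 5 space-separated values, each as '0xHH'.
0xF8 0xC4 0xB6 0x54 0xF1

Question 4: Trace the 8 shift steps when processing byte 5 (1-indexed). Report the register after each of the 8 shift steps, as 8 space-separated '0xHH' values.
After byte 1 (0xE3): reg=0xF8
After byte 2 (0xD4): reg=0xC4
After byte 3 (0x4D): reg=0xB6
After byte 4 (0xAA): reg=0x54
Register before byte 5: 0x54
After XOR with byte 0x1E: 0x4A

Answer: 0x94 0x2F 0x5E 0xBC 0x7F 0xFE 0xFB 0xF1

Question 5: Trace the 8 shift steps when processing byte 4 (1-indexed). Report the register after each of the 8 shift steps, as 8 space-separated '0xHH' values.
Answer: 0x38 0x70 0xE0 0xC7 0x89 0x15 0x2A 0x54

Derivation:
After byte 1 (0xE3): reg=0xF8
After byte 2 (0xD4): reg=0xC4
After byte 3 (0x4D): reg=0xB6
Register before byte 4: 0xB6
After XOR with byte 0xAA: 0x1C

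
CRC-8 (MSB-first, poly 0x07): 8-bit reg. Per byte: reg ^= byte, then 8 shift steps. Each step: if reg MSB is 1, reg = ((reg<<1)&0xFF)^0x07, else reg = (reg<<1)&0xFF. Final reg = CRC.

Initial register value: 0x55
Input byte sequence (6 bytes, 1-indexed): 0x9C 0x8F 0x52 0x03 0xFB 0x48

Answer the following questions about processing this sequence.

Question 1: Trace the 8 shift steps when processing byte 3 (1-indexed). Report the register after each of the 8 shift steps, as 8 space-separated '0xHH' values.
After byte 1 (0x9C): reg=0x71
After byte 2 (0x8F): reg=0xF4
Register before byte 3: 0xF4
After XOR with byte 0x52: 0xA6

Answer: 0x4B 0x96 0x2B 0x56 0xAC 0x5F 0xBE 0x7B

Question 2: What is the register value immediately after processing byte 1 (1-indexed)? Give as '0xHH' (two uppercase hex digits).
Answer: 0x71

Derivation:
After byte 1 (0x9C): reg=0x71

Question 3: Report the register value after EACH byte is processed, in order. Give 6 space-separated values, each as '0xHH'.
0x71 0xF4 0x7B 0x6F 0xE5 0x4A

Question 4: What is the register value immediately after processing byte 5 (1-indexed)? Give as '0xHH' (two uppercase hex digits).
Answer: 0xE5

Derivation:
After byte 1 (0x9C): reg=0x71
After byte 2 (0x8F): reg=0xF4
After byte 3 (0x52): reg=0x7B
After byte 4 (0x03): reg=0x6F
After byte 5 (0xFB): reg=0xE5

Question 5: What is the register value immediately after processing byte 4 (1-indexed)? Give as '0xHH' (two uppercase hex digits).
After byte 1 (0x9C): reg=0x71
After byte 2 (0x8F): reg=0xF4
After byte 3 (0x52): reg=0x7B
After byte 4 (0x03): reg=0x6F

Answer: 0x6F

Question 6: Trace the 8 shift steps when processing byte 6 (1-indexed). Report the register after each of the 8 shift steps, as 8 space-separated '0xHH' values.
After byte 1 (0x9C): reg=0x71
After byte 2 (0x8F): reg=0xF4
After byte 3 (0x52): reg=0x7B
After byte 4 (0x03): reg=0x6F
After byte 5 (0xFB): reg=0xE5
Register before byte 6: 0xE5
After XOR with byte 0x48: 0xAD

Answer: 0x5D 0xBA 0x73 0xE6 0xCB 0x91 0x25 0x4A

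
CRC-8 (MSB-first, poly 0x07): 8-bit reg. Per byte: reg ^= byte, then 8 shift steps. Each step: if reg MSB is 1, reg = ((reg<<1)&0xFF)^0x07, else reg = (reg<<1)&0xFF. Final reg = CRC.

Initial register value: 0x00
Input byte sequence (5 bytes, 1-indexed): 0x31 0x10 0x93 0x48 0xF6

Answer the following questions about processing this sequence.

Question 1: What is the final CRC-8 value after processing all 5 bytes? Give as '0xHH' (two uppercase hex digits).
Answer: 0x78

Derivation:
After byte 1 (0x31): reg=0x97
After byte 2 (0x10): reg=0x9C
After byte 3 (0x93): reg=0x2D
After byte 4 (0x48): reg=0x3C
After byte 5 (0xF6): reg=0x78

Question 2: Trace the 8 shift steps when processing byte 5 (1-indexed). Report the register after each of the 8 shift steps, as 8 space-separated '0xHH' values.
After byte 1 (0x31): reg=0x97
After byte 2 (0x10): reg=0x9C
After byte 3 (0x93): reg=0x2D
After byte 4 (0x48): reg=0x3C
Register before byte 5: 0x3C
After XOR with byte 0xF6: 0xCA

Answer: 0x93 0x21 0x42 0x84 0x0F 0x1E 0x3C 0x78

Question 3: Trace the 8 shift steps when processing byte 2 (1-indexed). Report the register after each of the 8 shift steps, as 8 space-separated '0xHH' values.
Answer: 0x09 0x12 0x24 0x48 0x90 0x27 0x4E 0x9C

Derivation:
After byte 1 (0x31): reg=0x97
Register before byte 2: 0x97
After XOR with byte 0x10: 0x87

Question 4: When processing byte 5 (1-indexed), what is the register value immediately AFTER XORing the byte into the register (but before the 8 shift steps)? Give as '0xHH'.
Answer: 0xCA

Derivation:
Register before byte 5: 0x3C
Byte 5: 0xF6
0x3C XOR 0xF6 = 0xCA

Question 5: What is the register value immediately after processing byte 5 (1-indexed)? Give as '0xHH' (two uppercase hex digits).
Answer: 0x78

Derivation:
After byte 1 (0x31): reg=0x97
After byte 2 (0x10): reg=0x9C
After byte 3 (0x93): reg=0x2D
After byte 4 (0x48): reg=0x3C
After byte 5 (0xF6): reg=0x78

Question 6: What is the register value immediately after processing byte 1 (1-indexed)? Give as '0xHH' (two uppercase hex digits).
Answer: 0x97

Derivation:
After byte 1 (0x31): reg=0x97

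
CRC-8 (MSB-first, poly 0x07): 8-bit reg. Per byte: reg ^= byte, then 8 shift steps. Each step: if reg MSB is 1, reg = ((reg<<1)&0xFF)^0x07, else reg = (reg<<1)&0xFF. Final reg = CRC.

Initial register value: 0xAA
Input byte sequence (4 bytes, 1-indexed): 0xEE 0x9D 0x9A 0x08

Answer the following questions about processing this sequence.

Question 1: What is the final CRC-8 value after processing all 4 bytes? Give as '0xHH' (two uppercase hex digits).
Answer: 0xA0

Derivation:
After byte 1 (0xEE): reg=0xDB
After byte 2 (0x9D): reg=0xD5
After byte 3 (0x9A): reg=0xEA
After byte 4 (0x08): reg=0xA0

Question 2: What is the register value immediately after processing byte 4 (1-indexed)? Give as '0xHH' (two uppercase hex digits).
Answer: 0xA0

Derivation:
After byte 1 (0xEE): reg=0xDB
After byte 2 (0x9D): reg=0xD5
After byte 3 (0x9A): reg=0xEA
After byte 4 (0x08): reg=0xA0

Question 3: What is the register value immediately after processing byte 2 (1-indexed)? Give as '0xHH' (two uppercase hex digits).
After byte 1 (0xEE): reg=0xDB
After byte 2 (0x9D): reg=0xD5

Answer: 0xD5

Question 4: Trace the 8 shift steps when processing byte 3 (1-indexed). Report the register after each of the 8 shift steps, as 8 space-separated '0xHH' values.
Answer: 0x9E 0x3B 0x76 0xEC 0xDF 0xB9 0x75 0xEA

Derivation:
After byte 1 (0xEE): reg=0xDB
After byte 2 (0x9D): reg=0xD5
Register before byte 3: 0xD5
After XOR with byte 0x9A: 0x4F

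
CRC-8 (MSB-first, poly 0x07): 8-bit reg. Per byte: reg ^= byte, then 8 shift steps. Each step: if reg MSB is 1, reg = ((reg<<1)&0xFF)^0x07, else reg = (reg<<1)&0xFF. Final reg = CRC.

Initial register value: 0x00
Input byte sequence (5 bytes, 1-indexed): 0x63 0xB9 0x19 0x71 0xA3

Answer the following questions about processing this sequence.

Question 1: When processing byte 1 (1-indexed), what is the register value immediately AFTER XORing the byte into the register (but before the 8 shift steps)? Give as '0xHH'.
Register before byte 1: 0x00
Byte 1: 0x63
0x00 XOR 0x63 = 0x63

Answer: 0x63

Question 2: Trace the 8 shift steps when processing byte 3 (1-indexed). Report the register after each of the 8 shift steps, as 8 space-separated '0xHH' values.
Answer: 0xED 0xDD 0xBD 0x7D 0xFA 0xF3 0xE1 0xC5

Derivation:
After byte 1 (0x63): reg=0x2E
After byte 2 (0xB9): reg=0xEC
Register before byte 3: 0xEC
After XOR with byte 0x19: 0xF5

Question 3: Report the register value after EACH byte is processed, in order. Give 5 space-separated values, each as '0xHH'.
0x2E 0xEC 0xC5 0x05 0x7B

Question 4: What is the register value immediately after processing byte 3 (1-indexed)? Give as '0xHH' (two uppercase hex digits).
After byte 1 (0x63): reg=0x2E
After byte 2 (0xB9): reg=0xEC
After byte 3 (0x19): reg=0xC5

Answer: 0xC5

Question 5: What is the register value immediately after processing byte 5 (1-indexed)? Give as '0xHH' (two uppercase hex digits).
After byte 1 (0x63): reg=0x2E
After byte 2 (0xB9): reg=0xEC
After byte 3 (0x19): reg=0xC5
After byte 4 (0x71): reg=0x05
After byte 5 (0xA3): reg=0x7B

Answer: 0x7B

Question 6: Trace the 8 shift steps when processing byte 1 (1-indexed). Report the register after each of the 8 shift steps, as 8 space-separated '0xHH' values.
Answer: 0xC6 0x8B 0x11 0x22 0x44 0x88 0x17 0x2E

Derivation:
Register before byte 1: 0x00
After XOR with byte 0x63: 0x63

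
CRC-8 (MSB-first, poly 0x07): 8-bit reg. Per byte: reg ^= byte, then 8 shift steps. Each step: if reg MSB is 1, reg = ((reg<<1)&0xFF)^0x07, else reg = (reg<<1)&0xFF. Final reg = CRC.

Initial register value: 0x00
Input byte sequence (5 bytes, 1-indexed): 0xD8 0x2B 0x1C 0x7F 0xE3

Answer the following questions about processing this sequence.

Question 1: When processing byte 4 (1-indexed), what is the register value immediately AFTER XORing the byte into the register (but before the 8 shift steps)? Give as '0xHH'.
Answer: 0x6C

Derivation:
Register before byte 4: 0x13
Byte 4: 0x7F
0x13 XOR 0x7F = 0x6C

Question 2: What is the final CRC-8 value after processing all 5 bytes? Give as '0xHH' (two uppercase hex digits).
After byte 1 (0xD8): reg=0x06
After byte 2 (0x2B): reg=0xC3
After byte 3 (0x1C): reg=0x13
After byte 4 (0x7F): reg=0x03
After byte 5 (0xE3): reg=0xAE

Answer: 0xAE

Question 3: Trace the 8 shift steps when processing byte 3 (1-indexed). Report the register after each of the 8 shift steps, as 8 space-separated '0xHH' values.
After byte 1 (0xD8): reg=0x06
After byte 2 (0x2B): reg=0xC3
Register before byte 3: 0xC3
After XOR with byte 0x1C: 0xDF

Answer: 0xB9 0x75 0xEA 0xD3 0xA1 0x45 0x8A 0x13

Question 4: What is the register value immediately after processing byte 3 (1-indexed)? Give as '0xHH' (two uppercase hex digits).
Answer: 0x13

Derivation:
After byte 1 (0xD8): reg=0x06
After byte 2 (0x2B): reg=0xC3
After byte 3 (0x1C): reg=0x13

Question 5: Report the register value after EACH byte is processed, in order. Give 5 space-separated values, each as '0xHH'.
0x06 0xC3 0x13 0x03 0xAE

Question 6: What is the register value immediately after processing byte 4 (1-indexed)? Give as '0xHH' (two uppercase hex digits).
After byte 1 (0xD8): reg=0x06
After byte 2 (0x2B): reg=0xC3
After byte 3 (0x1C): reg=0x13
After byte 4 (0x7F): reg=0x03

Answer: 0x03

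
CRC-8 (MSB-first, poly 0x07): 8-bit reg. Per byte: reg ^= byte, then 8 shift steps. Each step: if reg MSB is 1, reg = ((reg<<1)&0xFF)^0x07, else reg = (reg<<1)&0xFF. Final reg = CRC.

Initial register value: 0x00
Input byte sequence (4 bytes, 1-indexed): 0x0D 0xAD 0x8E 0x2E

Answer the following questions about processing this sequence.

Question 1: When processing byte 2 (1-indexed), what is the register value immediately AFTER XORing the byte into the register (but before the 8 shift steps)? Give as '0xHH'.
Answer: 0x8E

Derivation:
Register before byte 2: 0x23
Byte 2: 0xAD
0x23 XOR 0xAD = 0x8E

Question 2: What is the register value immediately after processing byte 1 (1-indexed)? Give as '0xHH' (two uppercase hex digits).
After byte 1 (0x0D): reg=0x23

Answer: 0x23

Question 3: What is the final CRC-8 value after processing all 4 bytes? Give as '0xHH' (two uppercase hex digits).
Answer: 0x8D

Derivation:
After byte 1 (0x0D): reg=0x23
After byte 2 (0xAD): reg=0xA3
After byte 3 (0x8E): reg=0xC3
After byte 4 (0x2E): reg=0x8D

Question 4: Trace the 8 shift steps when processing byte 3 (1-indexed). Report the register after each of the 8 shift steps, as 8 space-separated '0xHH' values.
After byte 1 (0x0D): reg=0x23
After byte 2 (0xAD): reg=0xA3
Register before byte 3: 0xA3
After XOR with byte 0x8E: 0x2D

Answer: 0x5A 0xB4 0x6F 0xDE 0xBB 0x71 0xE2 0xC3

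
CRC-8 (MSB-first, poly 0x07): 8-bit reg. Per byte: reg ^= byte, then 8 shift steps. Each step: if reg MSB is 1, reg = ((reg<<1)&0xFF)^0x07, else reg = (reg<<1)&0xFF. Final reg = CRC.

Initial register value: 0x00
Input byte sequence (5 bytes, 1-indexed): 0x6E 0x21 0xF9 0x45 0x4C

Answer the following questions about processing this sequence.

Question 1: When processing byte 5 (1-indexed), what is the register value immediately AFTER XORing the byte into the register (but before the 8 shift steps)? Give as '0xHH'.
Answer: 0x80

Derivation:
Register before byte 5: 0xCC
Byte 5: 0x4C
0xCC XOR 0x4C = 0x80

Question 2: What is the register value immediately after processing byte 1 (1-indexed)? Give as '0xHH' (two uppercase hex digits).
After byte 1 (0x6E): reg=0x0D

Answer: 0x0D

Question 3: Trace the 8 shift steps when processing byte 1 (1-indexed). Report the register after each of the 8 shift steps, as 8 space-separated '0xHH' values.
Register before byte 1: 0x00
After XOR with byte 0x6E: 0x6E

Answer: 0xDC 0xBF 0x79 0xF2 0xE3 0xC1 0x85 0x0D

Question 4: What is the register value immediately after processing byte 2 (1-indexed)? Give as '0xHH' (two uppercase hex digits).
After byte 1 (0x6E): reg=0x0D
After byte 2 (0x21): reg=0xC4

Answer: 0xC4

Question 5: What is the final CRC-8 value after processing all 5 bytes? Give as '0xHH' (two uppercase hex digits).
Answer: 0x89

Derivation:
After byte 1 (0x6E): reg=0x0D
After byte 2 (0x21): reg=0xC4
After byte 3 (0xF9): reg=0xB3
After byte 4 (0x45): reg=0xCC
After byte 5 (0x4C): reg=0x89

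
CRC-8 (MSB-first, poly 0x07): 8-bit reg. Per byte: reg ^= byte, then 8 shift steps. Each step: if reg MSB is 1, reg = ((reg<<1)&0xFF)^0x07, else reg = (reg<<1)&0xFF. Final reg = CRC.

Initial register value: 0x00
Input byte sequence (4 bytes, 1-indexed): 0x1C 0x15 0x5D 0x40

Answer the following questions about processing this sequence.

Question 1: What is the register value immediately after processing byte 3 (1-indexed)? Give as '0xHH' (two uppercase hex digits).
Answer: 0xDA

Derivation:
After byte 1 (0x1C): reg=0x54
After byte 2 (0x15): reg=0xC0
After byte 3 (0x5D): reg=0xDA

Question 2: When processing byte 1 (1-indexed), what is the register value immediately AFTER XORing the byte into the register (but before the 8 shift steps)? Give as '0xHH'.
Answer: 0x1C

Derivation:
Register before byte 1: 0x00
Byte 1: 0x1C
0x00 XOR 0x1C = 0x1C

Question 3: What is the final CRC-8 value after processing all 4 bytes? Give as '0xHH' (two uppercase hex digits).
After byte 1 (0x1C): reg=0x54
After byte 2 (0x15): reg=0xC0
After byte 3 (0x5D): reg=0xDA
After byte 4 (0x40): reg=0xCF

Answer: 0xCF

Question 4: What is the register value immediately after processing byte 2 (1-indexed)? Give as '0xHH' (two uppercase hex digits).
Answer: 0xC0

Derivation:
After byte 1 (0x1C): reg=0x54
After byte 2 (0x15): reg=0xC0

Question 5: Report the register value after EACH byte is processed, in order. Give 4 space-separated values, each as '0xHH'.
0x54 0xC0 0xDA 0xCF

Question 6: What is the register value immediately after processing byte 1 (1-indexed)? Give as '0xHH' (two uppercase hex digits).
After byte 1 (0x1C): reg=0x54

Answer: 0x54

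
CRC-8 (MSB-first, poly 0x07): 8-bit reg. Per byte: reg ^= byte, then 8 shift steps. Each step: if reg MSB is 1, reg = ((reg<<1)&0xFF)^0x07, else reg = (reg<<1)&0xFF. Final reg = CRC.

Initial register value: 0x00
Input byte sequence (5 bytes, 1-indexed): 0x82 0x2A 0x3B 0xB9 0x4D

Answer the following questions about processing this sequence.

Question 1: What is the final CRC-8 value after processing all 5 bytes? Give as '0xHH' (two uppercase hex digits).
After byte 1 (0x82): reg=0x87
After byte 2 (0x2A): reg=0x4A
After byte 3 (0x3B): reg=0x50
After byte 4 (0xB9): reg=0x91
After byte 5 (0x4D): reg=0x1A

Answer: 0x1A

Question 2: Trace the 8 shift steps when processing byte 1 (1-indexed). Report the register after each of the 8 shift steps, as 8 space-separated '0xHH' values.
Answer: 0x03 0x06 0x0C 0x18 0x30 0x60 0xC0 0x87

Derivation:
Register before byte 1: 0x00
After XOR with byte 0x82: 0x82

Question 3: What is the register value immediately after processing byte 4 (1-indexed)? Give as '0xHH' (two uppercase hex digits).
After byte 1 (0x82): reg=0x87
After byte 2 (0x2A): reg=0x4A
After byte 3 (0x3B): reg=0x50
After byte 4 (0xB9): reg=0x91

Answer: 0x91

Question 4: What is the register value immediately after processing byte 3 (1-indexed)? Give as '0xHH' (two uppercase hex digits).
Answer: 0x50

Derivation:
After byte 1 (0x82): reg=0x87
After byte 2 (0x2A): reg=0x4A
After byte 3 (0x3B): reg=0x50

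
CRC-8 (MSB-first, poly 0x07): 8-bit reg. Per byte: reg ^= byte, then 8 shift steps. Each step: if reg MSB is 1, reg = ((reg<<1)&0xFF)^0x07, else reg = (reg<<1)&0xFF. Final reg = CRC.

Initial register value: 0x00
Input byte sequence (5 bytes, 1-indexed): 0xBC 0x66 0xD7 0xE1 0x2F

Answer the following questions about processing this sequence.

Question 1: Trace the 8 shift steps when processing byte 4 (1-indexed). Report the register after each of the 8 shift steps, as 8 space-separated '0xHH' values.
Answer: 0xA2 0x43 0x86 0x0B 0x16 0x2C 0x58 0xB0

Derivation:
After byte 1 (0xBC): reg=0x3D
After byte 2 (0x66): reg=0x86
After byte 3 (0xD7): reg=0xB0
Register before byte 4: 0xB0
After XOR with byte 0xE1: 0x51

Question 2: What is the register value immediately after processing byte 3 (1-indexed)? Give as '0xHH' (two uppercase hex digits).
Answer: 0xB0

Derivation:
After byte 1 (0xBC): reg=0x3D
After byte 2 (0x66): reg=0x86
After byte 3 (0xD7): reg=0xB0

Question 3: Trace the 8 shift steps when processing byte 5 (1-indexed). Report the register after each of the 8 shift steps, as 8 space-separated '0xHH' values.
Answer: 0x39 0x72 0xE4 0xCF 0x99 0x35 0x6A 0xD4

Derivation:
After byte 1 (0xBC): reg=0x3D
After byte 2 (0x66): reg=0x86
After byte 3 (0xD7): reg=0xB0
After byte 4 (0xE1): reg=0xB0
Register before byte 5: 0xB0
After XOR with byte 0x2F: 0x9F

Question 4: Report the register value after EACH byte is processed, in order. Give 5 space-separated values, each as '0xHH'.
0x3D 0x86 0xB0 0xB0 0xD4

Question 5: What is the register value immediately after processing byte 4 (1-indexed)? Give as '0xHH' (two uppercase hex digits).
Answer: 0xB0

Derivation:
After byte 1 (0xBC): reg=0x3D
After byte 2 (0x66): reg=0x86
After byte 3 (0xD7): reg=0xB0
After byte 4 (0xE1): reg=0xB0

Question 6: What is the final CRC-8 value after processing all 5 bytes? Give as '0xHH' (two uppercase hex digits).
Answer: 0xD4

Derivation:
After byte 1 (0xBC): reg=0x3D
After byte 2 (0x66): reg=0x86
After byte 3 (0xD7): reg=0xB0
After byte 4 (0xE1): reg=0xB0
After byte 5 (0x2F): reg=0xD4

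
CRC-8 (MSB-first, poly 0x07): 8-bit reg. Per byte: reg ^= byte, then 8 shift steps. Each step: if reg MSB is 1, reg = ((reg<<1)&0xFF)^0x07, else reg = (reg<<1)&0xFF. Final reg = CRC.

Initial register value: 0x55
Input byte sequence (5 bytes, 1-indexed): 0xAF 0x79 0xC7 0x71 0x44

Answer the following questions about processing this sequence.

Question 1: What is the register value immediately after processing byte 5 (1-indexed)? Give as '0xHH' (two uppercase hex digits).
After byte 1 (0xAF): reg=0xE8
After byte 2 (0x79): reg=0xFE
After byte 3 (0xC7): reg=0xAF
After byte 4 (0x71): reg=0x14
After byte 5 (0x44): reg=0xB7

Answer: 0xB7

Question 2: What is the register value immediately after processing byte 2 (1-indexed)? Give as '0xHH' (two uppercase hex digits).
Answer: 0xFE

Derivation:
After byte 1 (0xAF): reg=0xE8
After byte 2 (0x79): reg=0xFE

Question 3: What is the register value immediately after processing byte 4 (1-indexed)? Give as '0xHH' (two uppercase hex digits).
Answer: 0x14

Derivation:
After byte 1 (0xAF): reg=0xE8
After byte 2 (0x79): reg=0xFE
After byte 3 (0xC7): reg=0xAF
After byte 4 (0x71): reg=0x14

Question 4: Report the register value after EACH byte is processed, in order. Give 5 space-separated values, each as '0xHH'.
0xE8 0xFE 0xAF 0x14 0xB7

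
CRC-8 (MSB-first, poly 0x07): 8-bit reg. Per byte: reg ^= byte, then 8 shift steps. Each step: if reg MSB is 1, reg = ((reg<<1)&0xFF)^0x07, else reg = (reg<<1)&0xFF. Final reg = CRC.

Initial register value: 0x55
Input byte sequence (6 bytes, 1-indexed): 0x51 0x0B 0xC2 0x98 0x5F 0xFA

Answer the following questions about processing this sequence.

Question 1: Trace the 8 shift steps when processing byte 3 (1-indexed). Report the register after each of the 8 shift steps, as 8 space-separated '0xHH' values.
After byte 1 (0x51): reg=0x1C
After byte 2 (0x0B): reg=0x65
Register before byte 3: 0x65
After XOR with byte 0xC2: 0xA7

Answer: 0x49 0x92 0x23 0x46 0x8C 0x1F 0x3E 0x7C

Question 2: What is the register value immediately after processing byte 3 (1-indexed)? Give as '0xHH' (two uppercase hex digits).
Answer: 0x7C

Derivation:
After byte 1 (0x51): reg=0x1C
After byte 2 (0x0B): reg=0x65
After byte 3 (0xC2): reg=0x7C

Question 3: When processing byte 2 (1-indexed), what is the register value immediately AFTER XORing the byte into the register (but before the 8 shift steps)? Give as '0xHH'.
Register before byte 2: 0x1C
Byte 2: 0x0B
0x1C XOR 0x0B = 0x17

Answer: 0x17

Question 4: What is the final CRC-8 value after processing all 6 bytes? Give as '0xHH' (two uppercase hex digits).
After byte 1 (0x51): reg=0x1C
After byte 2 (0x0B): reg=0x65
After byte 3 (0xC2): reg=0x7C
After byte 4 (0x98): reg=0xB2
After byte 5 (0x5F): reg=0x8D
After byte 6 (0xFA): reg=0x42

Answer: 0x42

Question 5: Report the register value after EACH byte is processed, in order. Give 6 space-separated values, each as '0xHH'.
0x1C 0x65 0x7C 0xB2 0x8D 0x42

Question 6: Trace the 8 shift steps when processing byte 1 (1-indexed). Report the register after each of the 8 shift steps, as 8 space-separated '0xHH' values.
Answer: 0x08 0x10 0x20 0x40 0x80 0x07 0x0E 0x1C

Derivation:
Register before byte 1: 0x55
After XOR with byte 0x51: 0x04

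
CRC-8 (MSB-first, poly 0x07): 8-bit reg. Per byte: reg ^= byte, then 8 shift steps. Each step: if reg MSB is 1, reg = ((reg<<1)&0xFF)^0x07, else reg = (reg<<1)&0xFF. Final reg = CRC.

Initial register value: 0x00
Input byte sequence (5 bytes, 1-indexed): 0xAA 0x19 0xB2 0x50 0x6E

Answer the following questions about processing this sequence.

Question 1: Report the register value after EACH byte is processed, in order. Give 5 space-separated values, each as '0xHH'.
0x5F 0xD5 0x32 0x29 0xD2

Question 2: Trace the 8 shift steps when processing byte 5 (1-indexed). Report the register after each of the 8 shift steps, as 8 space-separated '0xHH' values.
Answer: 0x8E 0x1B 0x36 0x6C 0xD8 0xB7 0x69 0xD2

Derivation:
After byte 1 (0xAA): reg=0x5F
After byte 2 (0x19): reg=0xD5
After byte 3 (0xB2): reg=0x32
After byte 4 (0x50): reg=0x29
Register before byte 5: 0x29
After XOR with byte 0x6E: 0x47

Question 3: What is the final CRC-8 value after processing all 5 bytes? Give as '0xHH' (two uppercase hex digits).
Answer: 0xD2

Derivation:
After byte 1 (0xAA): reg=0x5F
After byte 2 (0x19): reg=0xD5
After byte 3 (0xB2): reg=0x32
After byte 4 (0x50): reg=0x29
After byte 5 (0x6E): reg=0xD2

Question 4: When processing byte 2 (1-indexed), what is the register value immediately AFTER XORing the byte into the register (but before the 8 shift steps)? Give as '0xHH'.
Register before byte 2: 0x5F
Byte 2: 0x19
0x5F XOR 0x19 = 0x46

Answer: 0x46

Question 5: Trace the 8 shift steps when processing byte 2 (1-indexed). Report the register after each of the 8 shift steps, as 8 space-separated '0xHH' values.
Answer: 0x8C 0x1F 0x3E 0x7C 0xF8 0xF7 0xE9 0xD5

Derivation:
After byte 1 (0xAA): reg=0x5F
Register before byte 2: 0x5F
After XOR with byte 0x19: 0x46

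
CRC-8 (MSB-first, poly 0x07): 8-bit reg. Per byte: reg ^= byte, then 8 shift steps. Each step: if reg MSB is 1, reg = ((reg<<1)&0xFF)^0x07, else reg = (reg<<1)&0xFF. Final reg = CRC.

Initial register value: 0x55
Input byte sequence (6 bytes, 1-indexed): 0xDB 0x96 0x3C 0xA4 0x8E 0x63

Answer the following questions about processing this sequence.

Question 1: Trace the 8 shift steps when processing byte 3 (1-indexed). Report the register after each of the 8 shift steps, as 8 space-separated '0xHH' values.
Answer: 0x69 0xD2 0xA3 0x41 0x82 0x03 0x06 0x0C

Derivation:
After byte 1 (0xDB): reg=0xA3
After byte 2 (0x96): reg=0x8B
Register before byte 3: 0x8B
After XOR with byte 0x3C: 0xB7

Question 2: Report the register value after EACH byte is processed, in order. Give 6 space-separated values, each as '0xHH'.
0xA3 0x8B 0x0C 0x51 0x13 0x57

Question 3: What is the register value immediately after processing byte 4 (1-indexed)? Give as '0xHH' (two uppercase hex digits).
Answer: 0x51

Derivation:
After byte 1 (0xDB): reg=0xA3
After byte 2 (0x96): reg=0x8B
After byte 3 (0x3C): reg=0x0C
After byte 4 (0xA4): reg=0x51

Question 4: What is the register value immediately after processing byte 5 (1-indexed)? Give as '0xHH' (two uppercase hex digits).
Answer: 0x13

Derivation:
After byte 1 (0xDB): reg=0xA3
After byte 2 (0x96): reg=0x8B
After byte 3 (0x3C): reg=0x0C
After byte 4 (0xA4): reg=0x51
After byte 5 (0x8E): reg=0x13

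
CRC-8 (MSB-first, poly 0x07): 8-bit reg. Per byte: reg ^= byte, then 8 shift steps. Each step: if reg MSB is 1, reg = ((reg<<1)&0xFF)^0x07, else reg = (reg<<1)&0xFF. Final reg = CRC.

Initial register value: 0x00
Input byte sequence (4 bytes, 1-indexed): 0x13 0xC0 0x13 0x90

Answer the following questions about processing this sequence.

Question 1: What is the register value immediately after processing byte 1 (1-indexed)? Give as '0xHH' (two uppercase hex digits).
After byte 1 (0x13): reg=0x79

Answer: 0x79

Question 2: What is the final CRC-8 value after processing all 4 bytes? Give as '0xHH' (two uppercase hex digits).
Answer: 0x41

Derivation:
After byte 1 (0x13): reg=0x79
After byte 2 (0xC0): reg=0x26
After byte 3 (0x13): reg=0x8B
After byte 4 (0x90): reg=0x41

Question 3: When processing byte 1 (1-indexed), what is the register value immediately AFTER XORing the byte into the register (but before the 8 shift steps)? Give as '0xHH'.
Register before byte 1: 0x00
Byte 1: 0x13
0x00 XOR 0x13 = 0x13

Answer: 0x13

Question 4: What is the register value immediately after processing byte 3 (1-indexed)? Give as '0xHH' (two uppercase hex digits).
After byte 1 (0x13): reg=0x79
After byte 2 (0xC0): reg=0x26
After byte 3 (0x13): reg=0x8B

Answer: 0x8B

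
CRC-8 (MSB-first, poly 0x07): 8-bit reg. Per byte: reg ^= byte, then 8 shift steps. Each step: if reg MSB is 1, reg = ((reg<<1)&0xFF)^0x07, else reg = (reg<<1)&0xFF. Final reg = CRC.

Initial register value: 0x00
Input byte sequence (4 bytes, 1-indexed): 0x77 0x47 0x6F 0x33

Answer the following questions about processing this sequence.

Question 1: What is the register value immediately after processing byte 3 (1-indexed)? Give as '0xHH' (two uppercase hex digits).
Answer: 0x4B

Derivation:
After byte 1 (0x77): reg=0x42
After byte 2 (0x47): reg=0x1B
After byte 3 (0x6F): reg=0x4B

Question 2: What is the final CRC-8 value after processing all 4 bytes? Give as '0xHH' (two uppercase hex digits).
Answer: 0x6F

Derivation:
After byte 1 (0x77): reg=0x42
After byte 2 (0x47): reg=0x1B
After byte 3 (0x6F): reg=0x4B
After byte 4 (0x33): reg=0x6F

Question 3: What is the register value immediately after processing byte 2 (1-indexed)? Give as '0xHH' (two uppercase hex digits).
After byte 1 (0x77): reg=0x42
After byte 2 (0x47): reg=0x1B

Answer: 0x1B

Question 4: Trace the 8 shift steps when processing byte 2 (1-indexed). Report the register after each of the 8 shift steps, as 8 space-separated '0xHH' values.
After byte 1 (0x77): reg=0x42
Register before byte 2: 0x42
After XOR with byte 0x47: 0x05

Answer: 0x0A 0x14 0x28 0x50 0xA0 0x47 0x8E 0x1B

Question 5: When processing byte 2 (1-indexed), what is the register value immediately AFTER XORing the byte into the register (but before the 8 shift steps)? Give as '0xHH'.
Answer: 0x05

Derivation:
Register before byte 2: 0x42
Byte 2: 0x47
0x42 XOR 0x47 = 0x05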